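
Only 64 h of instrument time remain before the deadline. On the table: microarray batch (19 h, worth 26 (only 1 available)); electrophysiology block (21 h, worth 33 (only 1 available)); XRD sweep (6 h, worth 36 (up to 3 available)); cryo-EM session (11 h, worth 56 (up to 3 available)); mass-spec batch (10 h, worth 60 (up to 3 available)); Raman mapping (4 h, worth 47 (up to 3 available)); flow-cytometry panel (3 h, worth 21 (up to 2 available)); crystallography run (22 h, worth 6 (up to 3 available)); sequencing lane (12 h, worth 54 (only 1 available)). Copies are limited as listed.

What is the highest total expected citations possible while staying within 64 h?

Greedy by ratio would take 3×XRD sweep + 2×mass-spec batch + 3×Raman mapping + 2×flow-cytometry panel: 56 h used, total 411.
Dropping flow-cytometry panel frees 3 h; slotting in mass-spec batch (10 h) lifts the total to 450 at 63 h.
No other feasible combination exceeds 450.

450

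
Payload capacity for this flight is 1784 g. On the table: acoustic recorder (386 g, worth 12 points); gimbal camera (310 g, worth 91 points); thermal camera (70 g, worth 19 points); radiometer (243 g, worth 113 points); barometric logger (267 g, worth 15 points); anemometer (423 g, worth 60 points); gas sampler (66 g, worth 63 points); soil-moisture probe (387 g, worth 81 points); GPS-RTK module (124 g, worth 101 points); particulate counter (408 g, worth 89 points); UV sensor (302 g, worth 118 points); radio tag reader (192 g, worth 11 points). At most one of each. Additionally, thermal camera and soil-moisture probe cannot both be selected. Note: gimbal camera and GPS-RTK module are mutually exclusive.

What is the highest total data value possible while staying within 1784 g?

Best packing: radiometer + gas sampler + soil-moisture probe + GPS-RTK module + particulate counter + UV sensor + radio tag reader — 1722 g, 576 total.
Nothing else feasible within 1784 g beats 576.

576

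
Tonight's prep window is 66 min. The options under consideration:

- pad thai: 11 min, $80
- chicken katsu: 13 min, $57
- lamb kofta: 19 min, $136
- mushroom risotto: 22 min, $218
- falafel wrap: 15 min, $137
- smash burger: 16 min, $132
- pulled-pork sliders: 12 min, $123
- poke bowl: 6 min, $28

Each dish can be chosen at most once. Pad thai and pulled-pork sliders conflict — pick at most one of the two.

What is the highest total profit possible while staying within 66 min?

610

Mushroom risotto + falafel wrap + smash burger + pulled-pork sliders uses 65 of the 66 min and totals 610.
The closest alternative, pad thai + mushroom risotto + falafel wrap + smash burger, reaches only 567.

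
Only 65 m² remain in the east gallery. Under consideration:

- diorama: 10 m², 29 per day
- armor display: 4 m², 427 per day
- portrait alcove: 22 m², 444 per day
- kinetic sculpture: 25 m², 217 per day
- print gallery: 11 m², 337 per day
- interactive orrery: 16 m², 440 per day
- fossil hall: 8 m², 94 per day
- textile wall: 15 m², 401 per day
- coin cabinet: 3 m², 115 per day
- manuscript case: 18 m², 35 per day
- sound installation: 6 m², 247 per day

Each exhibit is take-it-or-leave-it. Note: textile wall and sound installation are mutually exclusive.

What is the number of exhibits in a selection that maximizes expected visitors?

Optimal total is 2010.
One optimal bundle: armor display + portrait alcove + print gallery + interactive orrery + coin cabinet + sound installation (62 m²).
Every optimal selection uses 6 exhibits.

6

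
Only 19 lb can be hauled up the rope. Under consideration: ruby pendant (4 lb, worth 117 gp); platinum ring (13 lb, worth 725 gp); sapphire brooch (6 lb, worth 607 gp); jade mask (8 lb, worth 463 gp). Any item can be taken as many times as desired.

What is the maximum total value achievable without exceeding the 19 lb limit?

1821

Taking 3×sapphire brooch: 18 lb used, 1821 in value.
Every other selection either busts 19 lb or fails to beat 1821.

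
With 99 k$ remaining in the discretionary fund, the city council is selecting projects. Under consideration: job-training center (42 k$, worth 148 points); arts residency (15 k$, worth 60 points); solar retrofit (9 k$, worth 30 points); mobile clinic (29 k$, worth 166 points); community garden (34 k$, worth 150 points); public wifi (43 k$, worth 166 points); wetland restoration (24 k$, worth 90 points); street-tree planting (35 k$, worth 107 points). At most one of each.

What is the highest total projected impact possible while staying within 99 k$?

Ranking by ratio (projected impact/k$): mobile clinic 5.72, community garden 4.41, arts residency 4.00.
A density-first pass picks arts residency + solar retrofit + mobile clinic + community garden — 406 at 87 k$.
The 15 k$ tied up in arts residency is better spent on wetland restoration — total rises to 436 (96 k$).
No other feasible combination exceeds 436.

436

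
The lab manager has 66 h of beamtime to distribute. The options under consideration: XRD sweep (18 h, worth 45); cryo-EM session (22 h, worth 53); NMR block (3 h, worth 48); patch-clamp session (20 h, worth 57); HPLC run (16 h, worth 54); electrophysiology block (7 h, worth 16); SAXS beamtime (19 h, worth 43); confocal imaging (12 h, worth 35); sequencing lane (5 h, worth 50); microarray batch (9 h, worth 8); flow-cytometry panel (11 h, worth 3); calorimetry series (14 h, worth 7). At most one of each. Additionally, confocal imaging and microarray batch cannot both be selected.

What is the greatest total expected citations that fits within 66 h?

262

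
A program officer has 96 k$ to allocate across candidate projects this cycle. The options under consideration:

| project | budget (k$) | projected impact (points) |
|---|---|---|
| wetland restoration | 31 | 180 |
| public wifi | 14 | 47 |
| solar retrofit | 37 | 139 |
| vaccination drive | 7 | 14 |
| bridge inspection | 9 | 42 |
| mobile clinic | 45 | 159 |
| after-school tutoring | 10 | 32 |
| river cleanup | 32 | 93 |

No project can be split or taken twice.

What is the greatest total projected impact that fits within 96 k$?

413

Density check — wetland restoration 5.81, bridge inspection 4.67, solar retrofit 3.76 are the best per k$.
Filling by ratio: wetland restoration + public wifi + solar retrofit + bridge inspection for 408, with 5 k$ left unused.
Replace public wifi and solar retrofit with mobile clinic + after-school tutoring: the trade gains 5 net, giving 413 at 95 k$.
That's the maximum — no swap from here does better than 413.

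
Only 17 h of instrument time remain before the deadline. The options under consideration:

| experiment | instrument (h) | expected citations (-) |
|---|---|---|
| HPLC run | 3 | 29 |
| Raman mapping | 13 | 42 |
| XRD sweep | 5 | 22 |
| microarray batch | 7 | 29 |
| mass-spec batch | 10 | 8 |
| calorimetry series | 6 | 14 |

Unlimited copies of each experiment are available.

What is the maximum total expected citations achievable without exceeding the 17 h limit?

Density check — HPLC run 9.67, XRD sweep 4.40, microarray batch 4.14 are the best per h.
Best packing: 5×HPLC run — 15 h, 145 total.

145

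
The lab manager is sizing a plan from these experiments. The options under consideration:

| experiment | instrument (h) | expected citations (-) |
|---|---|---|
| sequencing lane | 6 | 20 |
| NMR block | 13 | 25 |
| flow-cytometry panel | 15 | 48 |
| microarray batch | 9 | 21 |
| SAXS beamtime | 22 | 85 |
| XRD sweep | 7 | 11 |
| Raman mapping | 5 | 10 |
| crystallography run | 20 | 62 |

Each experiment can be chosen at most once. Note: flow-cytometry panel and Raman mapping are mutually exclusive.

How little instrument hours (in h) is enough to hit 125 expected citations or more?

37

Need the lightest bundle worth ≥ 125.
flow-cytometry panel + SAXS beamtime: 133 expected citations at 37 h.
Below 37 h the best achievable stays under 125.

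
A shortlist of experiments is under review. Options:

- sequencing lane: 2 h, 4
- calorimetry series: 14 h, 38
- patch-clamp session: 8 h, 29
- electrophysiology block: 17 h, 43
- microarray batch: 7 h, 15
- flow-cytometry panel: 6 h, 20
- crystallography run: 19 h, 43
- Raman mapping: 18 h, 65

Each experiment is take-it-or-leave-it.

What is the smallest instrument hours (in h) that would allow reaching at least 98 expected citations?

28

Minimise h subject to total expected citations ≥ 98.
Taking sequencing lane + patch-clamp session + Raman mapping gives 98 (≥ 98) for 28 h.
Any bundle with less than 28 h falls short of 98.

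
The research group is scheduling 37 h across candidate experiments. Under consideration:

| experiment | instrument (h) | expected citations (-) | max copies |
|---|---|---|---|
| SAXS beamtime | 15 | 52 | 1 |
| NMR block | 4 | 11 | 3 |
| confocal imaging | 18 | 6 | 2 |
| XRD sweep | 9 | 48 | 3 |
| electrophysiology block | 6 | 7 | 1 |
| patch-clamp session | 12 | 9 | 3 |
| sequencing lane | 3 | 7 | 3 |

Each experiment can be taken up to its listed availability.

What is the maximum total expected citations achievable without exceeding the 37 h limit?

169

Ranking by ratio (expected citations/h): XRD sweep 5.33, SAXS beamtime 3.47, NMR block 2.75.
A density-first pass picks 2×NMR block + 3×XRD sweep — 166 at 35 h.
Dropping NMR block frees 4 h; slotting in 2×sequencing lane (6 h) lifts the total to 169 at 37 h.
No other feasible combination exceeds 169.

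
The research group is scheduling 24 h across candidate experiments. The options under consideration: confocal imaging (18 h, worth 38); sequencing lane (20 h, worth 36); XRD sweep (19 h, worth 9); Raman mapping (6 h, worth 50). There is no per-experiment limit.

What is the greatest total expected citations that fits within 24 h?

Taking 4×Raman mapping: 24 h used, 200 in expected citations.
That's the maximum — no swap from here does better than 200.

200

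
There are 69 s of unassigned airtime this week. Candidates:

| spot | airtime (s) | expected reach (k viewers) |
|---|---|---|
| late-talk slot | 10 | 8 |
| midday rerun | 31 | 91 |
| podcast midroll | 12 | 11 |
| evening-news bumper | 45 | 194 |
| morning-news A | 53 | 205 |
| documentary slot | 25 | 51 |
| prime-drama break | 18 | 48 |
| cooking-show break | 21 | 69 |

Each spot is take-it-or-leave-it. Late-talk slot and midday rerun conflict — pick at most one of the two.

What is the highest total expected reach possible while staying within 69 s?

263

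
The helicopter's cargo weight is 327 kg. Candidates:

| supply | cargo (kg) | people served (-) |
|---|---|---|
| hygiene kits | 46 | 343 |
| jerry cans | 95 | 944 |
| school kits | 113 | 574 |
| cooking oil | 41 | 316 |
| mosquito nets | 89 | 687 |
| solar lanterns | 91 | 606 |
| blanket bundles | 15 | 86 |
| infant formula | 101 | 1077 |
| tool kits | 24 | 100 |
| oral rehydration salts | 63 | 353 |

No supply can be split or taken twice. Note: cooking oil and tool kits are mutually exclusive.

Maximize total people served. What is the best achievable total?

3024

Density check — infant formula 10.66, jerry cans 9.94, mosquito nets 7.72 are the best per kg.
Best packing: jerry cans + cooking oil + mosquito nets + infant formula — 326 kg, 3024 total.
Next best is jerry cans + mosquito nets + blanket bundles + infant formula + tool kits at 2894 (324 kg) — short by 130.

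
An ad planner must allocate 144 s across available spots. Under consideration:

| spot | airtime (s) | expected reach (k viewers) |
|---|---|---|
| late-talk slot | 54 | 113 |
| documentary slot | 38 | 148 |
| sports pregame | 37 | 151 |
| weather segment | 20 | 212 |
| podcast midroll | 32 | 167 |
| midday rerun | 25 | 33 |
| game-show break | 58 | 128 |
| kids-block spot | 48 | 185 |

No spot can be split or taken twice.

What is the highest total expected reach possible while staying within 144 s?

Taking the top-ratio spots first gives documentary slot + sports pregame + weather segment + podcast midroll for 678 (127 s).
The 38 s tied up in documentary slot is better spent on kids-block spot — total rises to 715 (137 s).
An exhaustive check of the 256 subsets confirms 715.

715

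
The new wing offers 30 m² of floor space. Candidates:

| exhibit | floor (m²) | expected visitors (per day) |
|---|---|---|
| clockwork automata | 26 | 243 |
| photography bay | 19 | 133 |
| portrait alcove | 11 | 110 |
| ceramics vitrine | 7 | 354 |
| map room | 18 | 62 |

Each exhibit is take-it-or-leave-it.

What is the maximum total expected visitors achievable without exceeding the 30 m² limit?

A density-first pass picks portrait alcove + ceramics vitrine — 464 at 18 m².
Dropping portrait alcove frees 11 m²; slotting in photography bay (19 m²) lifts the total to 487 at 26 m².
The spare 4 m² is too small for any remaining exhibit, and no exchange beats 487.

487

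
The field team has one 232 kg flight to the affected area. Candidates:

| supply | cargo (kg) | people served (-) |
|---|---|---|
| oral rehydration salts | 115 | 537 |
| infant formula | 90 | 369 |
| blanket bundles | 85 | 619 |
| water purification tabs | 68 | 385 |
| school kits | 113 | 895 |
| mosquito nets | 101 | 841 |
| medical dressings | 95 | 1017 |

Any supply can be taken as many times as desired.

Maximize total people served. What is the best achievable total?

2034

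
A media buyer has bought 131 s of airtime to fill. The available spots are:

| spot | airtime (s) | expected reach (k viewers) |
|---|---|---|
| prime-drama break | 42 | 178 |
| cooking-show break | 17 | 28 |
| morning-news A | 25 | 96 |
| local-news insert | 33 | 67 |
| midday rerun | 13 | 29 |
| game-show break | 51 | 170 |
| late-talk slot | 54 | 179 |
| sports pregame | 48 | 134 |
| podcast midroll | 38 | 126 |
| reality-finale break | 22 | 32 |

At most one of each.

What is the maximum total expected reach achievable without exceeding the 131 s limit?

Taking the top-ratio spots first gives prime-drama break + morning-news A + midday rerun + game-show break for 473 (131 s).
Dropping morning-news A and midday rerun frees 38 s; slotting in podcast midroll (38 s) lifts the total to 474 at 131 s.
An exhaustive check of the 1024 subsets confirms 474.

474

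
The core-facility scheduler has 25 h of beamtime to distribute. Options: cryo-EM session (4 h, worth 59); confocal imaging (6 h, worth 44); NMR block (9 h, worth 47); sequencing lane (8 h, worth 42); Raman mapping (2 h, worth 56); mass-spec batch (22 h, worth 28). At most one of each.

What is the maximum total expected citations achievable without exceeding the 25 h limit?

206

The ratio heuristic lands on cryo-EM session + confocal imaging + sequencing lane + Raman mapping (201) but leaves 5 h idle.
Dropping sequencing lane frees 8 h; slotting in NMR block (9 h) lifts the total to 206 at 21 h.
Nothing else within 25 h beats 206.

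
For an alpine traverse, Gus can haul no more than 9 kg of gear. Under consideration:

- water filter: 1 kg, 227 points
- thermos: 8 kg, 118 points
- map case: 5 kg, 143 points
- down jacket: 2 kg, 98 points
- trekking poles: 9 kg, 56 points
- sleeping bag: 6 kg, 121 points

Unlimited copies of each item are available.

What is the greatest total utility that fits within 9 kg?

Taking 9×water filter: 9 kg used, 2043 in utility.
That's the maximum — no swap from here does better than 2043.

2043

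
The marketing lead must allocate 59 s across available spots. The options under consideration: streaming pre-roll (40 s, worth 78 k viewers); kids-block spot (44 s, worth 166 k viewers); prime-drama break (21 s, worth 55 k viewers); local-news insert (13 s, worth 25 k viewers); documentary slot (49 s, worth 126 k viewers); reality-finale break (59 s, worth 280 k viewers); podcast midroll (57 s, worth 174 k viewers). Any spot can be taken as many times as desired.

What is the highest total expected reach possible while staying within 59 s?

280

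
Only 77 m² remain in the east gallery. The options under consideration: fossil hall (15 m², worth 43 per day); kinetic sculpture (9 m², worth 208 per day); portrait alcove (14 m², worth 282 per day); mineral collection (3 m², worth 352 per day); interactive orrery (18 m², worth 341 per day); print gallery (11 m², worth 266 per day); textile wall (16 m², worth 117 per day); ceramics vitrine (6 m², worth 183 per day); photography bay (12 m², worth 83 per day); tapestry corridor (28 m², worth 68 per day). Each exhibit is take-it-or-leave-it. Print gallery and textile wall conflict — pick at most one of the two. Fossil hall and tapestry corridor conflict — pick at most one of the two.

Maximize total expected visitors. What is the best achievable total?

By expected visitors per m²: mineral collection 117.33, ceramics vitrine 30.50, print gallery 24.18 lead.
Taking kinetic sculpture + portrait alcove + mineral collection + interactive orrery + print gallery + ceramics vitrine + photography bay: 73 m² used, 1715 in expected visitors.
That's the maximum — no feasible swap from here does better than 1715.

1715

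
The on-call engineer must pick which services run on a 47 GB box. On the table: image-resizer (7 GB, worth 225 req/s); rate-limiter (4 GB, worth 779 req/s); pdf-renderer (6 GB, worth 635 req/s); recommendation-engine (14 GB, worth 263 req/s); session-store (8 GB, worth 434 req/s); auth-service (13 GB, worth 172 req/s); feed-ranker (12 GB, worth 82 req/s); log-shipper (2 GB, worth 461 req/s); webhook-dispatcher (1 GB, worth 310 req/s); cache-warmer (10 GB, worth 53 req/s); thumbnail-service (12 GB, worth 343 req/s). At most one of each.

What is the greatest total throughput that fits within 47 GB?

3225

A density-first pass picks image-resizer + rate-limiter + pdf-renderer + session-store + log-shipper + webhook-dispatcher + thumbnail-service — 3187 at 40 GB.
Replace image-resizer with recommendation-engine: the trade gains 38 net, giving 3225 at 47 GB.
The closest alternative, image-resizer + rate-limiter + pdf-renderer + session-store + log-shipper + webhook-dispatcher + thumbnail-service, reaches only 3187.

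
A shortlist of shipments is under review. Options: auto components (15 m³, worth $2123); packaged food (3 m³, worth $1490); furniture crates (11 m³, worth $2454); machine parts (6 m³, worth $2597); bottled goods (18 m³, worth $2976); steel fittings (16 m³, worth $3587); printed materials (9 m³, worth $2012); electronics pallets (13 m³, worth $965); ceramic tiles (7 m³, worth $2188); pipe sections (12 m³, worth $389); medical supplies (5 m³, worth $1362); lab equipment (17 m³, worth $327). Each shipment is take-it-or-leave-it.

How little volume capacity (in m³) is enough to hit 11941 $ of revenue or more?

Look for the lowest-volume combination reaching 11941.
packaged food + furniture crates + machine parts + printed materials + ceramic tiles + medical supplies reaches 12103 using 41 m³.
Below 41 m³ the best achievable stays under 11941.

41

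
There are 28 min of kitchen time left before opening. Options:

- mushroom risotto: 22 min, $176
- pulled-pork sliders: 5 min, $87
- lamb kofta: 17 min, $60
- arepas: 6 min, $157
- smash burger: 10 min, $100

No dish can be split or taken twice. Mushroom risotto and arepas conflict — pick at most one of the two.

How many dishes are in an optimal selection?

Optimal total is 344.
One optimal bundle: pulled-pork sliders + arepas + smash burger (21 min).
Any selection reaching 344 contains exactly 3 dishes.

3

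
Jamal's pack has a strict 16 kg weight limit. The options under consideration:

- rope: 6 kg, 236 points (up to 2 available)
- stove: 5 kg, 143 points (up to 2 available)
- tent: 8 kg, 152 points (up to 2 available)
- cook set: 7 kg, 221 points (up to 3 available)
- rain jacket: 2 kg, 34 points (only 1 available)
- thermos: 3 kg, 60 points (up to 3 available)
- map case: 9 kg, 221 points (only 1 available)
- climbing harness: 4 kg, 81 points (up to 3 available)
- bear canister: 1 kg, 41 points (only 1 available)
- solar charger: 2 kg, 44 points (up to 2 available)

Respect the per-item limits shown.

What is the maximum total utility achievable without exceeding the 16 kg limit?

The ratio heuristic lands on 2×rope + bear canister + solar charger (557) but leaves 1 kg idle.
The 2 kg tied up in solar charger is better spent on thermos — total rises to 573 (16 kg).
No other feasible combination exceeds 573.

573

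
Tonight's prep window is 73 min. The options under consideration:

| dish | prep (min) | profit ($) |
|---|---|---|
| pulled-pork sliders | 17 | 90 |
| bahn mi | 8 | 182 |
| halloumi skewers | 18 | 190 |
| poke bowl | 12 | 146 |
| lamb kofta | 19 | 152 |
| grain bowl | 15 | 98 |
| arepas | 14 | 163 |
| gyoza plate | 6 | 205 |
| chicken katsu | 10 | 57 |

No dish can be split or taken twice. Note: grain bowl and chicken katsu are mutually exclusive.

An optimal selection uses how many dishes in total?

6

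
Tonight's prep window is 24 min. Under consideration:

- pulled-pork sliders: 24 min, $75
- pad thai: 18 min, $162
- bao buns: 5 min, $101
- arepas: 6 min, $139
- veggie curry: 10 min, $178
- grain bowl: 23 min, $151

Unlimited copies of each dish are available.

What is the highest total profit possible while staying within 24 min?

556

Taking 4×arepas: 24 min used, 556 in profit.
No other feasible combination exceeds 556.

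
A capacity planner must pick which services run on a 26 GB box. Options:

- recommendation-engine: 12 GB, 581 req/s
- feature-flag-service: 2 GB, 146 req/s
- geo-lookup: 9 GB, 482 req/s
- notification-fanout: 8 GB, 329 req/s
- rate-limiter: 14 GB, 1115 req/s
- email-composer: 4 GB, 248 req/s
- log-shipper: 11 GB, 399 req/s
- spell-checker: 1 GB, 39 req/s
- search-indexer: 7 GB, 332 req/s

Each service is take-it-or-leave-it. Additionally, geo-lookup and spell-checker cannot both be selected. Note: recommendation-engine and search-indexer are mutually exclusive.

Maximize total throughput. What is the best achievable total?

Filling by ratio: feature-flag-service + rate-limiter + email-composer + spell-checker for 1548, with 5 GB left unused.
The 5 GB tied up in email-composer and spell-checker is better spent on geo-lookup — total rises to 1743 (25 GB).
An exhaustive check of the 512 subsets confirms 1743.

1743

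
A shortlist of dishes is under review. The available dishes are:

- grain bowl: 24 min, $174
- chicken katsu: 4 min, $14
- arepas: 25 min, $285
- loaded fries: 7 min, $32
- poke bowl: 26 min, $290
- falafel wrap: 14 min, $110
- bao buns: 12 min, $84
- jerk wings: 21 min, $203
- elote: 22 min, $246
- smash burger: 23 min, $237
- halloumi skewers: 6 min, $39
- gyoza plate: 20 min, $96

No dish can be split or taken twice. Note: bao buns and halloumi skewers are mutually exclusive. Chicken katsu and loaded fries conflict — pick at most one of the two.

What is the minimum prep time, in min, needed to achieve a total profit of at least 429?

43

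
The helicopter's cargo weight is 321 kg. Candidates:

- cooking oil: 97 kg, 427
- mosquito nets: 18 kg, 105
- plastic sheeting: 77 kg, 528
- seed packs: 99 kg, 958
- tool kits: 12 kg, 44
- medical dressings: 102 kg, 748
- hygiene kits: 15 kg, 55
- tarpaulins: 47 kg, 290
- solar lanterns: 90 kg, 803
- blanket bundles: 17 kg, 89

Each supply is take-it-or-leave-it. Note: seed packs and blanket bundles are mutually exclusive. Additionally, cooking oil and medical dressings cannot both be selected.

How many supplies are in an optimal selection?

5

Best achievable people served is 2658.
For example mosquito nets + seed packs + tool kits + medical dressings + solar lanterns achieves it, using 321 kg.
Every optimal selection uses 5 supplies.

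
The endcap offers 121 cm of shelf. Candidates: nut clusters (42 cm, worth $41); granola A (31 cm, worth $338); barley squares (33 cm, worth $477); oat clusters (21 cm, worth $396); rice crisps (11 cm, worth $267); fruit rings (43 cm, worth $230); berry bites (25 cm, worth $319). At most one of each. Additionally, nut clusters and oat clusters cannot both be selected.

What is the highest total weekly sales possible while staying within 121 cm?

1797

By weekly sales per cm: rice crisps 24.27, oat clusters 18.86, barley squares 14.45, berry bites 12.76 lead.
The ratio ordering already packs tightly: granola A + barley squares + oat clusters + rice crisps + berry bites, 121 cm, 1797.
That's the maximum — no feasible swap from here does better than 1797.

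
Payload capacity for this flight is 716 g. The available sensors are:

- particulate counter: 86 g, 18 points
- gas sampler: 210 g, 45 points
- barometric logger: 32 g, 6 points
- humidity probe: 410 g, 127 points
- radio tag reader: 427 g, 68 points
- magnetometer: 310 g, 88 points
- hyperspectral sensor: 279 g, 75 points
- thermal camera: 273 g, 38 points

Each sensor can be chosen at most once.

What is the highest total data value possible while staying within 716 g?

202

Taking humidity probe + hyperspectral sensor: 689 g used, 202 in data value.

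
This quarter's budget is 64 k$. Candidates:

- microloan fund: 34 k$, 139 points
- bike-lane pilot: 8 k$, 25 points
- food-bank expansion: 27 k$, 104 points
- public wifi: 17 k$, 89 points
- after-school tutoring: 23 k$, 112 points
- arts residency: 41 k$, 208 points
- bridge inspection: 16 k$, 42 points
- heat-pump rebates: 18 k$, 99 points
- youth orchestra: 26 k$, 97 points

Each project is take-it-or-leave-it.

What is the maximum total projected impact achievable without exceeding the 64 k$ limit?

320

Density check — heat-pump rebates 5.50, public wifi 5.24, arts residency 5.07 are the best per k$.
A density-first pass picks public wifi + after-school tutoring + heat-pump rebates — 300 at 58 k$.
Replace public wifi and heat-pump rebates with arts residency: the trade gains 20 net, giving 320 at 64 k$.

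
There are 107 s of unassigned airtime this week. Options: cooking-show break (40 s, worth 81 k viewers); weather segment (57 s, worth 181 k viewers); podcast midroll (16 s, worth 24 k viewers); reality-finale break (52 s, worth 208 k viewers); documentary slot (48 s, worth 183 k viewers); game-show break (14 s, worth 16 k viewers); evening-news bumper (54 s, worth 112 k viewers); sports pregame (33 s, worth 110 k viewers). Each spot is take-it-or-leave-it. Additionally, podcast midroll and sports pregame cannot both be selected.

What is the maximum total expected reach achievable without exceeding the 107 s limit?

Taking reality-finale break + documentary slot: 100 s used, 391 in expected reach.

391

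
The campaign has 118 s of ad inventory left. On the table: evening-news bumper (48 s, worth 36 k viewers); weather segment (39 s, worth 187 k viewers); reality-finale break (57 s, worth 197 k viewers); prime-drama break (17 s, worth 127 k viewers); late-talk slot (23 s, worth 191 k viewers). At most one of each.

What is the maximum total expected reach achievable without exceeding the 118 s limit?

515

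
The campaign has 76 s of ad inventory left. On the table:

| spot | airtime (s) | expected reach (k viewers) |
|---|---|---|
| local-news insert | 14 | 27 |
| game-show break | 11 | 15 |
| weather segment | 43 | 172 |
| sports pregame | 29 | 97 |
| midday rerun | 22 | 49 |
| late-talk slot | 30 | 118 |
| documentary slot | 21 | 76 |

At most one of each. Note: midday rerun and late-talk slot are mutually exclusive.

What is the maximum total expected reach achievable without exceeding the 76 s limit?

290

The ratio ordering already packs tightly: weather segment + late-talk slot, 73 s, 290.
Runner-up weather segment + sports pregame tops out at 269.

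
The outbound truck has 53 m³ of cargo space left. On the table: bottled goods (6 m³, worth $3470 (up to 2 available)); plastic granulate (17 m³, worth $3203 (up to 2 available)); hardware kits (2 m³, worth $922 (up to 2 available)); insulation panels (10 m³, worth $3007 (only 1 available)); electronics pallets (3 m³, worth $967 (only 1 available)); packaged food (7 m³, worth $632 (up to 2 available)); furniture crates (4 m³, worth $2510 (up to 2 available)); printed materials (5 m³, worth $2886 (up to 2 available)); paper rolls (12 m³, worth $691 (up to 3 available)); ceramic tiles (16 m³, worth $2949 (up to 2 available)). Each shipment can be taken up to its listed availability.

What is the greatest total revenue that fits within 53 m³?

23550

Density check — furniture crates 627.50, bottled goods 578.33, printed materials 577.20 are the best per m³.
2×bottled goods + 2×hardware kits + insulation panels + electronics pallets + 2×furniture crates + 2×printed materials uses 47 of the 53 m³ and totals 23550.
No other feasible combination exceeds 23550.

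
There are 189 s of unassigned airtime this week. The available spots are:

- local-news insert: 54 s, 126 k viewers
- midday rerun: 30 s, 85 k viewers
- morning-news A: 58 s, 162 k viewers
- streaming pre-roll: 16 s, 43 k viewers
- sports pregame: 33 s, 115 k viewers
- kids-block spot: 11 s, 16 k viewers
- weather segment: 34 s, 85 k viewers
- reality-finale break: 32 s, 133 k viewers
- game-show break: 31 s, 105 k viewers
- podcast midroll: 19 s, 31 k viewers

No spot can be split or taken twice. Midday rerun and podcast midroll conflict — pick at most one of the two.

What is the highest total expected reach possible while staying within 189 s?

600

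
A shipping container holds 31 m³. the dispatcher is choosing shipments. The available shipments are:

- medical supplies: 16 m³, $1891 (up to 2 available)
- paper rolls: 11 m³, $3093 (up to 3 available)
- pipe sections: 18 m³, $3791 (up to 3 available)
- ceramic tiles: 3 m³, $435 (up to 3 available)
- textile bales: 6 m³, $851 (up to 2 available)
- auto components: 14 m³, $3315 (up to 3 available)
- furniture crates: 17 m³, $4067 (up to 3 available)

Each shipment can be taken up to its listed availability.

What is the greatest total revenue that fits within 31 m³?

7595

A density-first pass picks 2×paper rolls + 3×ceramic tiles — 7491 at 31 m³.
The 17 m³ tied up in paper rolls and 2×ceramic tiles is better spent on furniture crates — total rises to 7595 (31 m³).
That's the maximum — no swap from here does better than 7595.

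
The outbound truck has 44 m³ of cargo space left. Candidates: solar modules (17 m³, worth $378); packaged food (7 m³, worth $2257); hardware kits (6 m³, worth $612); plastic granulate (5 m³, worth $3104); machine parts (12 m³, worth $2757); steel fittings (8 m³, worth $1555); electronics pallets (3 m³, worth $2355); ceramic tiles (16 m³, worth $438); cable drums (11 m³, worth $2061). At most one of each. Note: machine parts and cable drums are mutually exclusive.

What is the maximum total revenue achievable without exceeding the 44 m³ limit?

Ranking by ratio (revenue/m³): electronics pallets 785.00, plastic granulate 620.80, packaged food 322.43, machine parts 229.75.
Taking packaged food + hardware kits + plastic granulate + machine parts + steel fittings + electronics pallets: 41 m³ used, 12640 in revenue.
That's the maximum — no feasible swap from here does better than 12640.

12640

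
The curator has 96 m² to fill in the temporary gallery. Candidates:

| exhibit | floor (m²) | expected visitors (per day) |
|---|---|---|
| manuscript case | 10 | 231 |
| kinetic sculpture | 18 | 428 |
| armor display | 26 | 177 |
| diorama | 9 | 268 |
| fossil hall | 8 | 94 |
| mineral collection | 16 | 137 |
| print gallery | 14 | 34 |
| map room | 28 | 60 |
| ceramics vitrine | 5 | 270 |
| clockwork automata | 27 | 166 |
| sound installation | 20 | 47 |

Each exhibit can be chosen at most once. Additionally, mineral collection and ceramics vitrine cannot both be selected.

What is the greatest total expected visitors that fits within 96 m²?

Ranking by ratio (expected visitors/m²): ceramics vitrine 54.00, diorama 29.78, kinetic sculpture 23.78.
Manuscript case + kinetic sculpture + armor display + diorama + ceramics vitrine + clockwork automata uses 95 of the 96 m² and totals 1540.
Nothing else feasible within 96 m² beats 1540.

1540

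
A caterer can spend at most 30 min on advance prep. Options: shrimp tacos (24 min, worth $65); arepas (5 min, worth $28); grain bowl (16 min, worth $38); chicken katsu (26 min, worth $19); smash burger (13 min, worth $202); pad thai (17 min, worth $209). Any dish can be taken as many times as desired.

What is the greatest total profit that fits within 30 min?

411

Taking the top-ratio dishes first gives 2×smash burger for 404 (26 min).
Replace smash burger with pad thai: the trade gains 7 net, giving 411 at 30 min.
No other feasible combination exceeds 411.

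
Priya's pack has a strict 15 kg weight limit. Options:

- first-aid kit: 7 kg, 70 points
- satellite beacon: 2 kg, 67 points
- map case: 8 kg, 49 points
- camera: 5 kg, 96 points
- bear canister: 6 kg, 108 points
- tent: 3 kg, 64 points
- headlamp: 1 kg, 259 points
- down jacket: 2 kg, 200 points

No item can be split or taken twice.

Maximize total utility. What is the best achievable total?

698

Taking the top-ratio items first gives satellite beacon + camera + tent + headlamp + down jacket for 686 (13 kg).
Dropping camera frees 5 kg; slotting in bear canister (6 kg) lifts the total to 698 at 14 kg.
The spare 1 kg is too small for any remaining item, and no exchange beats 698.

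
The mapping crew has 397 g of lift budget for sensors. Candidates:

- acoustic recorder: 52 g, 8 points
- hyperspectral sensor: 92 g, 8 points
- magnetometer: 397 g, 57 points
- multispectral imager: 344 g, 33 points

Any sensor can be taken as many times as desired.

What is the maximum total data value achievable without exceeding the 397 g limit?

57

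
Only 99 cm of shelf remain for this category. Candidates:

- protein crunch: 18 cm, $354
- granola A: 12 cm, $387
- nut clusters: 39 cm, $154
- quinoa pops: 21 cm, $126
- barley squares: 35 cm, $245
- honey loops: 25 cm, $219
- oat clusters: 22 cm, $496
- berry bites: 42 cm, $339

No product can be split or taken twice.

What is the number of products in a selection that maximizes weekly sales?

Best achievable weekly sales is 1582.
For example protein crunch + granola A + quinoa pops + honey loops + oat clusters achieves it, using 98 cm.
All optima have 5 products.

5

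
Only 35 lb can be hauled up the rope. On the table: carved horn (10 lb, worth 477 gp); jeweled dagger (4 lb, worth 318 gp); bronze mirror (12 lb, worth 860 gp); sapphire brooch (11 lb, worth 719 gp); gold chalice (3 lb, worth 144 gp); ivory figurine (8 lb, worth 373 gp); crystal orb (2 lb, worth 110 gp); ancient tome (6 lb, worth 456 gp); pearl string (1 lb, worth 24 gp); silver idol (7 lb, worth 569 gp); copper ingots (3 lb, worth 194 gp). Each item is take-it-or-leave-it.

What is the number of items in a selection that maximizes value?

6

The maximum value within 35 lb is 2541.
jeweled dagger + bronze mirror + gold chalice + ancient tome + silver idol + copper ingots hits 2541 at 35 lb.
Any selection reaching 2541 contains exactly 6 items.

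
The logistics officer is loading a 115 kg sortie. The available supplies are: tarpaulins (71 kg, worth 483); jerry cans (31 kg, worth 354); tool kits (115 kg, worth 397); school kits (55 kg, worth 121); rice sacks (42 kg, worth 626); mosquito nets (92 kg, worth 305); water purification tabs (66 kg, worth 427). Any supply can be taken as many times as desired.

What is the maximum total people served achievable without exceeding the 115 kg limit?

1606

By people served per kg: rice sacks 14.90, jerry cans 11.42, tarpaulins 6.80, water purification tabs 6.47 lead.
Best packing: jerry cans + 2×rice sacks — 115 kg, 1606 total.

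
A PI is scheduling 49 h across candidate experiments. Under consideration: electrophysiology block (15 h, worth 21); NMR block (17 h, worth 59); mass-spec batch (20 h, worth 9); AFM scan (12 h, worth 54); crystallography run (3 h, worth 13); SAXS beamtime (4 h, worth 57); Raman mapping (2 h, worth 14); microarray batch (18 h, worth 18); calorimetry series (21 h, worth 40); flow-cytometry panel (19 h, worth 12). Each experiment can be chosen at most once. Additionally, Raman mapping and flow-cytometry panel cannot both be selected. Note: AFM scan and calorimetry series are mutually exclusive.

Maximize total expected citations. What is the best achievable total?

197

The ratio ordering already packs tightly: NMR block + AFM scan + crystallography run + SAXS beamtime + Raman mapping, 38 h, 197.
Runner-up electrophysiology block + NMR block + AFM scan + SAXS beamtime tops out at 191.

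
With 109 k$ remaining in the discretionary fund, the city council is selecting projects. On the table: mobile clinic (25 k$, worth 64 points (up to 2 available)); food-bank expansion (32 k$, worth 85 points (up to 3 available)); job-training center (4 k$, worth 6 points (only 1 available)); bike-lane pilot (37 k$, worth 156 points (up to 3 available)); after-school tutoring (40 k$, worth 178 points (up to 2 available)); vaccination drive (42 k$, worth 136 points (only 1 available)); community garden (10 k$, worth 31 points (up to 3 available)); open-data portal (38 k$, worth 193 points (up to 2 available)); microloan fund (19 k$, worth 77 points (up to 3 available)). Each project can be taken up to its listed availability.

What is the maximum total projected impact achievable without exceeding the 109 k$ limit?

Job-training center + community garden + 2×open-data portal + microloan fund uses 109 of the 109 k$ and totals 500.

500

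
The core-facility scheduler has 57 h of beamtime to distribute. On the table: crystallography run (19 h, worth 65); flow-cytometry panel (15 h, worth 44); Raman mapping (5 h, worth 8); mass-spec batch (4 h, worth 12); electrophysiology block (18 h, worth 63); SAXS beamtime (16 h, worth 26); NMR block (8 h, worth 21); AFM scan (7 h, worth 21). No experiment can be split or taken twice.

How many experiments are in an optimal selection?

4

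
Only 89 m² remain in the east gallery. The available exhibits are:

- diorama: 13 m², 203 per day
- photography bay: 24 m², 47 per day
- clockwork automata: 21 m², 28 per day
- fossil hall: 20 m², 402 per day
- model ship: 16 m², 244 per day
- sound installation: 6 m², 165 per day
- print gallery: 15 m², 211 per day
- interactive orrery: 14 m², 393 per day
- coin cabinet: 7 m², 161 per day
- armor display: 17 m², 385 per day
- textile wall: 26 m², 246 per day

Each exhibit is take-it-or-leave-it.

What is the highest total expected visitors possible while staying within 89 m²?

1800

The ratio heuristic lands on diorama + fossil hall + sound installation + interactive orrery + coin cabinet + armor display (1709) but leaves 12 m² idle.
The 20 m² tied up in diorama and coin cabinet is better spent on model ship + print gallery — total rises to 1800 (88 m²).
Every other selection either busts 89 m² or fails to beat 1800.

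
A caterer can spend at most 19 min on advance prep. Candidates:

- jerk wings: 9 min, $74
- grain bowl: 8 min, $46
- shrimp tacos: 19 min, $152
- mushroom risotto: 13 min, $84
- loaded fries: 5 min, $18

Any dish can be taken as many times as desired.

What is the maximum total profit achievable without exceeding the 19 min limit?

The ratio heuristic lands on 2×jerk wings (148) but leaves 1 min idle.
Dropping 2×jerk wings frees 18 min; slotting in shrimp tacos (19 min) lifts the total to 152 at 19 min.
Nothing else within 19 min beats 152.

152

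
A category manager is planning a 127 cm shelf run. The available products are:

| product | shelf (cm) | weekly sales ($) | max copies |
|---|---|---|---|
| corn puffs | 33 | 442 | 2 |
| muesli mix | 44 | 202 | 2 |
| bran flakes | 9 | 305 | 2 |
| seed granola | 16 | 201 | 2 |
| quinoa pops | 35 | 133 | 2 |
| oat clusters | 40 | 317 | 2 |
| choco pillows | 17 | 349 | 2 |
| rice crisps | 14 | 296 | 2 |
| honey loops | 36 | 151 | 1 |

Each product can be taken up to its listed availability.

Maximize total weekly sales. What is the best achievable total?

Best packing: corn puffs + 2×bran flakes + 2×choco pillows + 2×rice crisps — 113 cm, 2342 total.
The spare 14 cm is too small for any remaining product, and no exchange beats 2342.

2342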